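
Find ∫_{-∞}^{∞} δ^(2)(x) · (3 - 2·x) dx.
0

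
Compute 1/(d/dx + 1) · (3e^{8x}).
\frac{e^{8 x}}{3}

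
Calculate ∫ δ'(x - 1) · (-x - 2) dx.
1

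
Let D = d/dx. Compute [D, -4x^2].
- 8 x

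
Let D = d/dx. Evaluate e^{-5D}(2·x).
2 x - 10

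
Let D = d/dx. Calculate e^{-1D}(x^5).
x^{5} - 5 x^{4} + 10 x^{3} - 10 x^{2} + 5 x - 1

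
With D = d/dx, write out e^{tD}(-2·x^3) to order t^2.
2 x \left(- 3 t^{2} - 3 t x - x^{2}\right)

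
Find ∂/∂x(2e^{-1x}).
- 2 e^{- x}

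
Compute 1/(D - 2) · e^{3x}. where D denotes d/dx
e^{3 x}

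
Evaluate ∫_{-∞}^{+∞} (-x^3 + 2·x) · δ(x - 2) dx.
-4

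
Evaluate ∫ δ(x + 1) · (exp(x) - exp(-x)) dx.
- 2 \sinh{\left(1 \right)}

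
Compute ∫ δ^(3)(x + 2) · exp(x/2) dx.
- \frac{1}{8 e}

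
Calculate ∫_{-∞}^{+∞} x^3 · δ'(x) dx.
0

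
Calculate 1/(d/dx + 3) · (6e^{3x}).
e^{3 x}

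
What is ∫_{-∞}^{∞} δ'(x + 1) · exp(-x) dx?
e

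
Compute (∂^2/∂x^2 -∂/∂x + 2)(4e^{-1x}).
16 e^{- x}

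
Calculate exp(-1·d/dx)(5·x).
5 x - 5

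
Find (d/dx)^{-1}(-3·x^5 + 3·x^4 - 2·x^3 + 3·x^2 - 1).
- \frac{x^{6}}{2} + \frac{3 x^{5}}{5} - \frac{x^{4}}{2} + x^{3} - x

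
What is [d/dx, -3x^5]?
- 15 x^{4}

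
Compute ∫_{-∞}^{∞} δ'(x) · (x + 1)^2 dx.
-2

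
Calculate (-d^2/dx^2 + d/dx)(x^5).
5 x^{3} \left(x - 4\right)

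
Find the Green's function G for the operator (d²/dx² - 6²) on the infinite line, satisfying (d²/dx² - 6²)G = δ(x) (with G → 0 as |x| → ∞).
-\frac{e^{-6|x|}}{12}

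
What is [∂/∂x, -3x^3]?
- 9 x^{2}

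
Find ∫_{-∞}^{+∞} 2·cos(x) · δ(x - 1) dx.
2 \cos{\left(1 \right)}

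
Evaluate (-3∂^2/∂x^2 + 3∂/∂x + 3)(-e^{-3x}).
33 e^{- 3 x}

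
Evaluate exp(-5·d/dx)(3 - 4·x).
23 - 4 x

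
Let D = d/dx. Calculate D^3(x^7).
210 x^{4}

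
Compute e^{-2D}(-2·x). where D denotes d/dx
4 - 2 x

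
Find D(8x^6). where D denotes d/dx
48 x^{5}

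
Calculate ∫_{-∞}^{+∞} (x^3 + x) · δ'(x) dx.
-1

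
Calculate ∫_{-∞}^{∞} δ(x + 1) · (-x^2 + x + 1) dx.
-1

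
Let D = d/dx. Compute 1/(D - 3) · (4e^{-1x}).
- e^{- x}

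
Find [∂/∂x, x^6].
6 x^{5}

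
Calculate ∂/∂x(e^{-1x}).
- e^{- x}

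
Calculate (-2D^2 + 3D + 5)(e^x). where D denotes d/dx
6 e^{x}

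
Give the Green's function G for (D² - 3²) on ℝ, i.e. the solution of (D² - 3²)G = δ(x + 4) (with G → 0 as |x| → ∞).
-\frac{e^{-3|x + 4|}}{6}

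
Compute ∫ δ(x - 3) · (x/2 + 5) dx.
\frac{13}{2}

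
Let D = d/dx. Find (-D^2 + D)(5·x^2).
10 x - 10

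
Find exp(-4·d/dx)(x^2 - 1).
x^{2} - 8 x + 15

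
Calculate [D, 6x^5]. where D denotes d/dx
30 x^{4}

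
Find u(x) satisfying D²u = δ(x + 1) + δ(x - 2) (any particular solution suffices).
\frac{|x + 1|}{2} + \frac{|x - 2|}{2}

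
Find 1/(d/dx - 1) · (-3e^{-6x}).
\frac{3 e^{- 6 x}}{7}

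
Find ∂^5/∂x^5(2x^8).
13440 x^{3}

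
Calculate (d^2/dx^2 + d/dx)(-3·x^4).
12 x^{2} \left(- x - 3\right)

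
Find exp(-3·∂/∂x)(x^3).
x^{3} - 9 x^{2} + 27 x - 27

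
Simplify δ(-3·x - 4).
\frac{\delta(x + 4/3)}{3}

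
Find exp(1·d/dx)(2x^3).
2 x^{3} + 6 x^{2} + 6 x + 2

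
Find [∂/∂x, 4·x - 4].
4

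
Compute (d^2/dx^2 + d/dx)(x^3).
3 x \left(x + 2\right)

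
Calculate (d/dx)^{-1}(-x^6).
- \frac{x^{7}}{7}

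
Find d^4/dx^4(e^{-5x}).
625 e^{- 5 x}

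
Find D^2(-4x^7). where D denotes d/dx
- 168 x^{5}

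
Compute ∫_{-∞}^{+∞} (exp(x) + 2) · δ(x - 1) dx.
2 + e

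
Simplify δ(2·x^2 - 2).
\frac{\delta(x - 1) + \delta(x + 1)}{4}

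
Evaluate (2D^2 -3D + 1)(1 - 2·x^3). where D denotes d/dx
- 2 x^{3} + 18 x^{2} - 24 x + 1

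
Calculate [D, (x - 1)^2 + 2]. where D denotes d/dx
2 x - 2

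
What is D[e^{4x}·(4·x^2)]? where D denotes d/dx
8 x \left(2 x + 1\right) e^{4 x}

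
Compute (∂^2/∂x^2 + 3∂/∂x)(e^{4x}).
28 e^{4 x}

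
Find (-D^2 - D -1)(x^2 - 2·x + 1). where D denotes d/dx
- x^{2} - 1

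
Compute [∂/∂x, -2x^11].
- 22 x^{10}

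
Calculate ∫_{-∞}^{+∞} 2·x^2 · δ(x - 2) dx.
8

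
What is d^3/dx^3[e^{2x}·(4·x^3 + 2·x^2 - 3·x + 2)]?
\left(32 x^{3} + 160 x^{2} + 168 x + 28\right) e^{2 x}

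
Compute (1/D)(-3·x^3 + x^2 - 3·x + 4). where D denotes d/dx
- \frac{3 x^{4}}{4} + \frac{x^{3}}{3} - \frac{3 x^{2}}{2} + 4 x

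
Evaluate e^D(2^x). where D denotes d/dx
2^{x + 1}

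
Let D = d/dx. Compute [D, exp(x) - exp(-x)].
2 \cosh{\left(x \right)}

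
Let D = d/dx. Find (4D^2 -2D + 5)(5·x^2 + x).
25 x^{2} - 15 x + 38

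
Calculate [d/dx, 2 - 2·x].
-2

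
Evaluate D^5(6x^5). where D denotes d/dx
720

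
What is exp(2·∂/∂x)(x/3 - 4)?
\frac{x}{3} - \frac{10}{3}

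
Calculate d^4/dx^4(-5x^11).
- 39600 x^{7}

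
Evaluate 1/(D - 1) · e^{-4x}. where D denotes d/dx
- \frac{e^{- 4 x}}{5}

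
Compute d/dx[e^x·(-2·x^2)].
2 x \left(- x - 2\right) e^{x}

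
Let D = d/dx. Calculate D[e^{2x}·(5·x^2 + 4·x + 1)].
\left(10 x^{2} + 18 x + 6\right) e^{2 x}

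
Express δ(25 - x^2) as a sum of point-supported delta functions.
\frac{\delta(x - 5) + \delta(x + 5)}{10}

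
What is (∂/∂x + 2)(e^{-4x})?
- 2 e^{- 4 x}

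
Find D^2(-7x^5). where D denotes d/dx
- 140 x^{3}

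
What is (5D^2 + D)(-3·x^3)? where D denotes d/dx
9 x \left(- x - 10\right)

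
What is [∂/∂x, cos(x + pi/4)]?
- \sin{\left(x + \frac{\pi}{4} \right)}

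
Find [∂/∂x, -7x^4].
- 28 x^{3}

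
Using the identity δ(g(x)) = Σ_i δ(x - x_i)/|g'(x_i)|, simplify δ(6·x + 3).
\frac{\delta(x + 1/2)}{6}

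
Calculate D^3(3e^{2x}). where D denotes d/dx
24 e^{2 x}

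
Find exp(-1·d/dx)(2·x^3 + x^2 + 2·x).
2 x^{3} - 5 x^{2} + 6 x - 3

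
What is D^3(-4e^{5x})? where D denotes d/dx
- 500 e^{5 x}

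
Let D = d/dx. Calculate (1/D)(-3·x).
- \frac{3 x^{2}}{2}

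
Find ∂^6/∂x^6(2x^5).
0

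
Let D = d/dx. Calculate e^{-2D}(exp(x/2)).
e^{\frac{x}{2} - 1}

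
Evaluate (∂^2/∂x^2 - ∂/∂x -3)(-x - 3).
3 x + 10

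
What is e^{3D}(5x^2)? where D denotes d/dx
5 x^{2} + 30 x + 45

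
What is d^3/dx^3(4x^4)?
96 x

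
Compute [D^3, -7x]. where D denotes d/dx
-21D^{2}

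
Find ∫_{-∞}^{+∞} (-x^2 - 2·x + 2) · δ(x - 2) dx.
-6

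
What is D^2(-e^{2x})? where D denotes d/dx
- 4 e^{2 x}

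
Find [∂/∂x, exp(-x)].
- e^{- x}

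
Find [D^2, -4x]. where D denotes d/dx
-8D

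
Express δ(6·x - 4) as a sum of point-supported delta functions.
\frac{\delta(x - 2/3)}{6}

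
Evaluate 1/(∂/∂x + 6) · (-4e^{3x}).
- \frac{4 e^{3 x}}{9}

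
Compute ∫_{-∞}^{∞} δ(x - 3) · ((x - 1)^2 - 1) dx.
3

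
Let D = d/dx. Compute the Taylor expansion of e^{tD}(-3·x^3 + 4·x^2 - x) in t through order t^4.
- 3 t^{3} - t^{2} \left(9 x - 4\right) - t \left(9 x^{2} - 8 x + 1\right) - 3 x^{3} + 4 x^{2} - x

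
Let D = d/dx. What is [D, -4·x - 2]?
-4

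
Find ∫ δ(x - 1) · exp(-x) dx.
e^{-1}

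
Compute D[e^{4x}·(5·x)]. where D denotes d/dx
\left(20 x + 5\right) e^{4 x}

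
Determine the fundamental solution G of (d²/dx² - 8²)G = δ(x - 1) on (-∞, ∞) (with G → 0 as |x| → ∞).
-\frac{e^{-8|x - 1|}}{16}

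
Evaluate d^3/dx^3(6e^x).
6 e^{x}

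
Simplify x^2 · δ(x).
0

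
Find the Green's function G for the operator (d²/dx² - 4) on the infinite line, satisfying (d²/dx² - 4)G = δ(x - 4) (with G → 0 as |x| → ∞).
-\frac{e^{-2|x - 4|}}{4}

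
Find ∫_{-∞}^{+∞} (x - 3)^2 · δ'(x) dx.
6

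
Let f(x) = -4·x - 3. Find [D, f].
-4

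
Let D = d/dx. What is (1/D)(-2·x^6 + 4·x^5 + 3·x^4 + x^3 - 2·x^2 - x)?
- \frac{2 x^{7}}{7} + \frac{2 x^{6}}{3} + \frac{3 x^{5}}{5} + \frac{x^{4}}{4} - \frac{2 x^{3}}{3} - \frac{x^{2}}{2}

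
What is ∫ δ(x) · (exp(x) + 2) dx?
3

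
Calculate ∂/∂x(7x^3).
21 x^{2}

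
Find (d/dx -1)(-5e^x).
0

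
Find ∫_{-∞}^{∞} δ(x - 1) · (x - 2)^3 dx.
-1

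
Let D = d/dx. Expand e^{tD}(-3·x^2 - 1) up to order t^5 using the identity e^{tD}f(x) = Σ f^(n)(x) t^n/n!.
- 3 t^{2} - 6 t x - 3 x^{2} - 1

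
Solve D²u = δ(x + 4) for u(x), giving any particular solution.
\frac{|x + 4|}{2}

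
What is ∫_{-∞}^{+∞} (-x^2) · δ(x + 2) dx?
-4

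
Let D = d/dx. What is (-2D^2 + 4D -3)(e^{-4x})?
- 51 e^{- 4 x}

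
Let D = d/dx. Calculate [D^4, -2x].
-8D^{3}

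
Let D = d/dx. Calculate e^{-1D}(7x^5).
7 x^{5} - 35 x^{4} + 70 x^{3} - 70 x^{2} + 35 x - 7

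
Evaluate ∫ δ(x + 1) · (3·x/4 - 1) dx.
- \frac{7}{4}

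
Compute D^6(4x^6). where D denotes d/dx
2880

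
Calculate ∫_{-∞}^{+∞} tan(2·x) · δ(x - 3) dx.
\tan{\left(6 \right)}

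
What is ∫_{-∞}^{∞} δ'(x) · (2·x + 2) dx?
-2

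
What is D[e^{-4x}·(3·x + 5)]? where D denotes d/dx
\left(- 12 x - 17\right) e^{- 4 x}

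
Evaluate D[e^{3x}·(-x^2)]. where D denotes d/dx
x \left(- 3 x - 2\right) e^{3 x}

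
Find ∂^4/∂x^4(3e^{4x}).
768 e^{4 x}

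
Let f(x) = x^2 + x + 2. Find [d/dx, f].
2 x + 1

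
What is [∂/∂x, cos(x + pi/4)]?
- \sin{\left(x + \frac{\pi}{4} \right)}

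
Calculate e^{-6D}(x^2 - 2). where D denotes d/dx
x^{2} - 12 x + 34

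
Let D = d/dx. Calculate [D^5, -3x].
-15D^{4}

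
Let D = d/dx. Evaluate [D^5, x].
5D^{4}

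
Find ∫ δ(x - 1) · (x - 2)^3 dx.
-1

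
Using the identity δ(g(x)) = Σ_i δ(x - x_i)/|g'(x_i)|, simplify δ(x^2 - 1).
\frac{\delta(x + 1) + \delta(x - 1)}{2}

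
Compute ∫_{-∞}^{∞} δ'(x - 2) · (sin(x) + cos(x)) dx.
- \cos{\left(2 \right)} + \sin{\left(2 \right)}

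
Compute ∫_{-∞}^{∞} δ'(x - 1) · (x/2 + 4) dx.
- \frac{1}{2}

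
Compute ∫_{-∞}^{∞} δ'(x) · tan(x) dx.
-1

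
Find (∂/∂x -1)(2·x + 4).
- 2 x - 2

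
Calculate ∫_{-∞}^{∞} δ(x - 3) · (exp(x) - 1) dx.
-1 + e^{3}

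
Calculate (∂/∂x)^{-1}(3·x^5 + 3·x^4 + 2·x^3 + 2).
\frac{x^{6}}{2} + \frac{3 x^{5}}{5} + \frac{x^{4}}{2} + 2 x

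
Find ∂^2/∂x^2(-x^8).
- 56 x^{6}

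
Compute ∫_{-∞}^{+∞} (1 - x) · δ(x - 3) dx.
-2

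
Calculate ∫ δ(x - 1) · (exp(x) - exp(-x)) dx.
2 \sinh{\left(1 \right)}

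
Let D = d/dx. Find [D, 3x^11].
33 x^{10}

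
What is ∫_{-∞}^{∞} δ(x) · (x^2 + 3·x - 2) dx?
-2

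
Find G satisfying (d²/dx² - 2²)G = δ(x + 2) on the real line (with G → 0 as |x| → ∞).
-\frac{e^{-2|x + 2|}}{4}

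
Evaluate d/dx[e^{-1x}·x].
\left(1 - x\right) e^{- x}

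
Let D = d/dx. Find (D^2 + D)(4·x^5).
20 x^{3} \left(x + 4\right)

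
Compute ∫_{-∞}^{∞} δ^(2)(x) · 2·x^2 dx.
4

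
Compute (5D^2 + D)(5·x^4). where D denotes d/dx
20 x^{2} \left(x + 15\right)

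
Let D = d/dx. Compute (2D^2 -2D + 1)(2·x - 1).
2 x - 5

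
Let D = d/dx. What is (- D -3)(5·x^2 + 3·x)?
- 15 x^{2} - 19 x - 3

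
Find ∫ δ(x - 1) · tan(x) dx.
\tan{\left(1 \right)}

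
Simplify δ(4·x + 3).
\frac{\delta(x + 3/4)}{4}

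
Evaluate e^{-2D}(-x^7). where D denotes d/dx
- x^{7} + 14 x^{6} - 84 x^{5} + 280 x^{4} - 560 x^{3} + 672 x^{2} - 448 x + 128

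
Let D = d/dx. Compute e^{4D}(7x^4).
7 x^{4} + 112 x^{3} + 672 x^{2} + 1792 x + 1792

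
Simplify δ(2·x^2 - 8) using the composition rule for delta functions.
\frac{\delta(x - 2) + \delta(x + 2)}{8}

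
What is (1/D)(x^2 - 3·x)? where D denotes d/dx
\frac{x^{3}}{3} - \frac{3 x^{2}}{2}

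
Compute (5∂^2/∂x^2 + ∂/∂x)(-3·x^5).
15 x^{3} \left(- x - 20\right)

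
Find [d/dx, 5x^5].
25 x^{4}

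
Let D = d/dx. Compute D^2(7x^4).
84 x^{2}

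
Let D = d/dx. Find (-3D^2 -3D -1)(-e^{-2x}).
7 e^{- 2 x}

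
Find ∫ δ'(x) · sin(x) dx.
-1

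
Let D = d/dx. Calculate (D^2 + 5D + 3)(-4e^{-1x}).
4 e^{- x}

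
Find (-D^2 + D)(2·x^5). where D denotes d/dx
10 x^{3} \left(x - 4\right)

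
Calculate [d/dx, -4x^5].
- 20 x^{4}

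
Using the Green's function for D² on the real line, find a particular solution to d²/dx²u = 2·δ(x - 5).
|x - 5|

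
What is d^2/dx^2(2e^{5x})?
50 e^{5 x}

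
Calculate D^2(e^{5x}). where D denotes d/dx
25 e^{5 x}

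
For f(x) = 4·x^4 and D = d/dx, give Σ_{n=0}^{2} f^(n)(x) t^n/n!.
4 x^{2} \left(6 t^{2} + 4 t x + x^{2}\right)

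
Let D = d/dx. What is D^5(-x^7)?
- 2520 x^{2}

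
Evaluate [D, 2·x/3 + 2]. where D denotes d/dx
\frac{2}{3}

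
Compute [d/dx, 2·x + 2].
2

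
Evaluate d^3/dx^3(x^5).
60 x^{2}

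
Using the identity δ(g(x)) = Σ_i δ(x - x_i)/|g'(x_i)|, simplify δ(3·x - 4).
\frac{\delta(x - 4/3)}{3}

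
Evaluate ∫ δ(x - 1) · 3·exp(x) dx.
3 e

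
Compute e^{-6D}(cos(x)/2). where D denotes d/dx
\frac{\cos{\left(x - 6 \right)}}{2}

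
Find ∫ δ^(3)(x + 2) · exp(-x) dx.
e^{2}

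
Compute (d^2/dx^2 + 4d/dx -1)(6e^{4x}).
186 e^{4 x}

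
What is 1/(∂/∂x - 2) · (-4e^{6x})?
- e^{6 x}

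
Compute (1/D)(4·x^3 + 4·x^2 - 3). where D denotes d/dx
x^{4} + \frac{4 x^{3}}{3} - 3 x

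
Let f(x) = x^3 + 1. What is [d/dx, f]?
3 x^{2}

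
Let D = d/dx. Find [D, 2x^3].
6 x^{2}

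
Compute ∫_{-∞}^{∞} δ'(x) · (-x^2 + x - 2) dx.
-1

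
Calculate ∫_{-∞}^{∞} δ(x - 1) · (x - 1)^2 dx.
0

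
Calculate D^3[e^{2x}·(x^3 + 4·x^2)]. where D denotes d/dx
\left(8 x^{3} + 68 x^{2} + 132 x + 54\right) e^{2 x}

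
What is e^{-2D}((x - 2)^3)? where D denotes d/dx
x^{3} - 12 x^{2} + 48 x - 64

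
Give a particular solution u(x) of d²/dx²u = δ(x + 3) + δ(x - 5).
\frac{|x + 3|}{2} + \frac{|x - 5|}{2}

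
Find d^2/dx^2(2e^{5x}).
50 e^{5 x}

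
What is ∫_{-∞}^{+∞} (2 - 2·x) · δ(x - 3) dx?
-4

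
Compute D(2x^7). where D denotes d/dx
14 x^{6}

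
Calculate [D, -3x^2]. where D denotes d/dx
- 6 x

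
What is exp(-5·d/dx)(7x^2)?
7 x^{2} - 70 x + 175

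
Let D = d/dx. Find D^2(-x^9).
- 72 x^{7}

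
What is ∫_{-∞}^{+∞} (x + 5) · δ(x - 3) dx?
8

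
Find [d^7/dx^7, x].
7\frac{d^{6}}{dx^{6}}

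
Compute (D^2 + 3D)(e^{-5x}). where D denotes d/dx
10 e^{- 5 x}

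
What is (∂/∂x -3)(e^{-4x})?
- 7 e^{- 4 x}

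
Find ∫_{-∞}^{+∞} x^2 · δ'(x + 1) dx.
2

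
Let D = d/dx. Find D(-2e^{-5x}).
10 e^{- 5 x}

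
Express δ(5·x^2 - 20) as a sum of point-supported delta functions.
\frac{\delta(x - 2) + \delta(x + 2)}{20}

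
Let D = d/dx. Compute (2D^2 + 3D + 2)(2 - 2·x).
- 4 x - 2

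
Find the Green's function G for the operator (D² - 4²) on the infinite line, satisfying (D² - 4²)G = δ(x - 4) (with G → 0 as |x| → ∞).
-\frac{e^{-4|x - 4|}}{8}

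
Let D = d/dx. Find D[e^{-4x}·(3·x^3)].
x^{2} \left(9 - 12 x\right) e^{- 4 x}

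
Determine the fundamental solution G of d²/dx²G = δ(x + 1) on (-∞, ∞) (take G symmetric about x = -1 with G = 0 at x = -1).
\frac{|x + 1|}{2}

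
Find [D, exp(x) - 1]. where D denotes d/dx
e^{x}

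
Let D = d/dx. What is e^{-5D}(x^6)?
x^{6} - 30 x^{5} + 375 x^{4} - 2500 x^{3} + 9375 x^{2} - 18750 x + 15625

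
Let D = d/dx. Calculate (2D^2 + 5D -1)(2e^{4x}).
102 e^{4 x}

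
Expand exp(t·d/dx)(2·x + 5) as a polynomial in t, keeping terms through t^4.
2 t + 2 x + 5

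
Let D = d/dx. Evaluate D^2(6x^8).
336 x^{6}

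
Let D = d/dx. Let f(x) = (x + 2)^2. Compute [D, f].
2 x + 4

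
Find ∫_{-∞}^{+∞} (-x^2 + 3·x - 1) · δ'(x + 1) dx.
-5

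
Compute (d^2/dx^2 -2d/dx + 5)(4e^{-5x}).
160 e^{- 5 x}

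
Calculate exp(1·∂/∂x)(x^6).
x^{6} + 6 x^{5} + 15 x^{4} + 20 x^{3} + 15 x^{2} + 6 x + 1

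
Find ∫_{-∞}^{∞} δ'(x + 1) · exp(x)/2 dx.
- \frac{1}{2 e}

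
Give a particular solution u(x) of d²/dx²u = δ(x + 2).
\frac{|x + 2|}{2}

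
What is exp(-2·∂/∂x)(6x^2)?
6 x^{2} - 24 x + 24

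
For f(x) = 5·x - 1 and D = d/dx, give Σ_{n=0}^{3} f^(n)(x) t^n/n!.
5 t + 5 x - 1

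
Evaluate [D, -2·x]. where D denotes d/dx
-2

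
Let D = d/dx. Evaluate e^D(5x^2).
5 x^{2} + 10 x + 5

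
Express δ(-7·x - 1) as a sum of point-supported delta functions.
\frac{\delta(x + 1/7)}{7}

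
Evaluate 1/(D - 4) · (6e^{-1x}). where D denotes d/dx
- \frac{6 e^{- x}}{5}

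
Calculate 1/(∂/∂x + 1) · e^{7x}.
\frac{e^{7 x}}{8}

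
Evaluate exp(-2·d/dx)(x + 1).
x - 1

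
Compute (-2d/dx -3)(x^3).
3 x^{2} \left(- x - 2\right)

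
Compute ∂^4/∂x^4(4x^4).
96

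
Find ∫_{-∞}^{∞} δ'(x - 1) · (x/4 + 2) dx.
- \frac{1}{4}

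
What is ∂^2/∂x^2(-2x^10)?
- 180 x^{8}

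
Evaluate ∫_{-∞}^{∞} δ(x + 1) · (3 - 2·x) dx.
5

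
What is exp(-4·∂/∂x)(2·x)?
2 x - 8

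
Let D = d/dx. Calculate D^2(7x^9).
504 x^{7}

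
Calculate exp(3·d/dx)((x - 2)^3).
x^{3} + 3 x^{2} + 3 x + 1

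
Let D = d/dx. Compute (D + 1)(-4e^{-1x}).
0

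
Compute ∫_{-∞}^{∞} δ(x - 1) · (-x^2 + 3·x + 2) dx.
4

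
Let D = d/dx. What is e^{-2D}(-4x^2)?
- 4 x^{2} + 16 x - 16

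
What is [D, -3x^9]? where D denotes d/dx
- 27 x^{8}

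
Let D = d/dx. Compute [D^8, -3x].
-24D^{7}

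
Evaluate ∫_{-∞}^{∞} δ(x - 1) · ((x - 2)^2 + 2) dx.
3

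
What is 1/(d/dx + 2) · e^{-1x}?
e^{- x}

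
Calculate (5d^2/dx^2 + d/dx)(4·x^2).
8 x + 40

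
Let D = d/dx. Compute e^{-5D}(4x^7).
4 x^{7} - 140 x^{6} + 2100 x^{5} - 17500 x^{4} + 87500 x^{3} - 262500 x^{2} + 437500 x - 312500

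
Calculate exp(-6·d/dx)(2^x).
2^{x - 6}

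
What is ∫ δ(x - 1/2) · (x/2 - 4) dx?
- \frac{15}{4}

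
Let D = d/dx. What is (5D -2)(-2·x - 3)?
4 x - 4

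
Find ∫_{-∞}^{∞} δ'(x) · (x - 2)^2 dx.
4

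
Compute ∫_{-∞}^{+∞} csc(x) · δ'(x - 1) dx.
\cot{\left(1 \right)} \csc{\left(1 \right)}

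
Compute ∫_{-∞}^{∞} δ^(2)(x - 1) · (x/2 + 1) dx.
0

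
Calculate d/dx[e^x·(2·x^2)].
2 x \left(x + 2\right) e^{x}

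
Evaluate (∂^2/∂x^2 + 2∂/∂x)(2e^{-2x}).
0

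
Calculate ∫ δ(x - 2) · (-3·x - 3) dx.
-9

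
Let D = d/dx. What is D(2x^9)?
18 x^{8}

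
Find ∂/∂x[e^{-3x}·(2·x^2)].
2 x \left(2 - 3 x\right) e^{- 3 x}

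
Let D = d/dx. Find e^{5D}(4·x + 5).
4 x + 25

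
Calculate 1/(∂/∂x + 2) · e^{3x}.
\frac{e^{3 x}}{5}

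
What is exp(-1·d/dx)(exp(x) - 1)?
e^{x - 1} - 1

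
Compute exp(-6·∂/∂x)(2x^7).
2 x^{7} - 84 x^{6} + 1512 x^{5} - 15120 x^{4} + 90720 x^{3} - 326592 x^{2} + 653184 x - 559872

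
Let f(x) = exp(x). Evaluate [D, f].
e^{x}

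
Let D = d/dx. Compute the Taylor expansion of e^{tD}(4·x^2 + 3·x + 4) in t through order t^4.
4 t^{2} + t \left(8 x + 3\right) + 4 x^{2} + 3 x + 4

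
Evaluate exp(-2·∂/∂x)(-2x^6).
- 2 x^{6} + 24 x^{5} - 120 x^{4} + 320 x^{3} - 480 x^{2} + 384 x - 128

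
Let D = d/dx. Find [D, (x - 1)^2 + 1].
2 x - 2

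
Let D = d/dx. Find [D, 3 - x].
-1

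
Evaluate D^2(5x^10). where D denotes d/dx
450 x^{8}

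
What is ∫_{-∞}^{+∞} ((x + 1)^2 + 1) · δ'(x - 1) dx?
-4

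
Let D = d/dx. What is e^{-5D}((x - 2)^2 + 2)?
x^{2} - 14 x + 51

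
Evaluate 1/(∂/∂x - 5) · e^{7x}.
\frac{e^{7 x}}{2}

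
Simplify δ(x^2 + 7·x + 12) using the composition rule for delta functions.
\frac{\delta(x + 3) + \delta(x + 4)}{1}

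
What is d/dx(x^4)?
4 x^{3}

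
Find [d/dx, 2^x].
2^{x} \log{\left(2 \right)}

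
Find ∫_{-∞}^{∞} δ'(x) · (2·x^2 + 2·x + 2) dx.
-2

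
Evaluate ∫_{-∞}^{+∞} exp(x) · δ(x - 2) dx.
e^{2}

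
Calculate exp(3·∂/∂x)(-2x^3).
- 2 x^{3} - 18 x^{2} - 54 x - 54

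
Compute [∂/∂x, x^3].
3 x^{2}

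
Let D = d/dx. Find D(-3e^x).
- 3 e^{x}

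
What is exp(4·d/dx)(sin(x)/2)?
\frac{\sin{\left(x + 4 \right)}}{2}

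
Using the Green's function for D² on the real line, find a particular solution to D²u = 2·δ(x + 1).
|x + 1|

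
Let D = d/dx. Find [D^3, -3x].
-9D^{2}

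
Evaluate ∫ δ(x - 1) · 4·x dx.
4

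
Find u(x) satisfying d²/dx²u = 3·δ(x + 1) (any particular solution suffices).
\frac{3|x + 1|}{2}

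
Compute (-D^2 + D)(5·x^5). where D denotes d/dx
25 x^{3} \left(x - 4\right)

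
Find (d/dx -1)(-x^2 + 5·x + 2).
x^{2} - 7 x + 3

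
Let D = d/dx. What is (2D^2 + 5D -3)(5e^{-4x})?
45 e^{- 4 x}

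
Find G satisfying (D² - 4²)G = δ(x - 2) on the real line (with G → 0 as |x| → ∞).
-\frac{e^{-4|x - 2|}}{8}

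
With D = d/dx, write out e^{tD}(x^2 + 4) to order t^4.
t^{2} + 2 t x + x^{2} + 4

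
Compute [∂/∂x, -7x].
-7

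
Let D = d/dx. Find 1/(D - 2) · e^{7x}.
\frac{e^{7 x}}{5}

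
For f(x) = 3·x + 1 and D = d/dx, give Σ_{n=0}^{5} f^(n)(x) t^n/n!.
3 t + 3 x + 1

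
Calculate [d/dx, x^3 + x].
3 x^{2} + 1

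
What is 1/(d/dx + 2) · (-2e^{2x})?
- \frac{e^{2 x}}{2}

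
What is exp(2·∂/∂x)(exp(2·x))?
e^{2 x + 4}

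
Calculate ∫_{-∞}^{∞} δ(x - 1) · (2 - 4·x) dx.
-2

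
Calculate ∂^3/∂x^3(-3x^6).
- 360 x^{3}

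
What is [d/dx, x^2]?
2 x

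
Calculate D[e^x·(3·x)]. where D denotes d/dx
3 \left(x + 1\right) e^{x}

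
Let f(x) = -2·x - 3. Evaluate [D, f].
-2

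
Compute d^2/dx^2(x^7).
42 x^{5}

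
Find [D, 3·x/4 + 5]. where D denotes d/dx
\frac{3}{4}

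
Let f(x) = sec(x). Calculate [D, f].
\tan{\left(x \right)} \sec{\left(x \right)}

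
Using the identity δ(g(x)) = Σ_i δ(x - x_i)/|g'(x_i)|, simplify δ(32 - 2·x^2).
\frac{\delta(x - 4) + \delta(x + 4)}{16}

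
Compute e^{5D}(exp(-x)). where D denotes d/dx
e^{- x - 5}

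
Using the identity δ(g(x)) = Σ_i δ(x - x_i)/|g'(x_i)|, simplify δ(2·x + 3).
\frac{\delta(x + 3/2)}{2}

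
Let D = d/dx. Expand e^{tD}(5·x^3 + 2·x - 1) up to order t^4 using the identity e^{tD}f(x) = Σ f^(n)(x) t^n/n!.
5 t^{3} + 15 t^{2} x + t \left(15 x^{2} + 2\right) + 5 x^{3} + 2 x - 1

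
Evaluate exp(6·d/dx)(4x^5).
4 x^{5} + 120 x^{4} + 1440 x^{3} + 8640 x^{2} + 25920 x + 31104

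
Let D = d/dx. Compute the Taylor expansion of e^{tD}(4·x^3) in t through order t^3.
4 t^{3} + 12 t^{2} x + 12 t x^{2} + 4 x^{3}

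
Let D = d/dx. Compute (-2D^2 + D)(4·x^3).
12 x \left(x - 4\right)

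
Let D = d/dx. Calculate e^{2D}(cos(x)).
\cos{\left(x + 2 \right)}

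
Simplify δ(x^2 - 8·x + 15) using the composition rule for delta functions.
\frac{\delta(x - 5) + \delta(x - 3)}{2}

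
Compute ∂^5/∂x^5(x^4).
0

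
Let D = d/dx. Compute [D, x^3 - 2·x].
3 x^{2} - 2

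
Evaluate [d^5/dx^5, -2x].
-10\frac{d^{4}}{dx^{4}}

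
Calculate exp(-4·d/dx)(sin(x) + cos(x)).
\sqrt{2} \cos{\left(- x + \frac{\pi}{4} + 4 \right)}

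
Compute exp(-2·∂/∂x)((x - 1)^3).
x^{3} - 9 x^{2} + 27 x - 27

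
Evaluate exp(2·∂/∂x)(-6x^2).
- 6 x^{2} - 24 x - 24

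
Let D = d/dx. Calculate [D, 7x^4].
28 x^{3}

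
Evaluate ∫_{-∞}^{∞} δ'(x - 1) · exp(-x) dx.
e^{-1}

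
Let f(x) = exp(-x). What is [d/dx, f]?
- e^{- x}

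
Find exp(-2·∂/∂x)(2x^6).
2 x^{6} - 24 x^{5} + 120 x^{4} - 320 x^{3} + 480 x^{2} - 384 x + 128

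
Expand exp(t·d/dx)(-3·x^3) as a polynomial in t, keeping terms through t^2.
3 x \left(- 3 t^{2} - 3 t x - x^{2}\right)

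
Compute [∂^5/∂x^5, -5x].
-25\frac{d^{4}}{dx^{4}}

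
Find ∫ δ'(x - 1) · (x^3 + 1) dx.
-3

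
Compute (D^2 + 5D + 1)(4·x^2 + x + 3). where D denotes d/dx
4 x^{2} + 41 x + 16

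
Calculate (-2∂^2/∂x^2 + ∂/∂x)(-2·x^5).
10 x^{3} \left(8 - x\right)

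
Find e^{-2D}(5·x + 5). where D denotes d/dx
5 x - 5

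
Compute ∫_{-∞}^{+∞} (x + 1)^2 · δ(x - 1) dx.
4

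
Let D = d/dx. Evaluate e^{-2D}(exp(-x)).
e^{2 - x}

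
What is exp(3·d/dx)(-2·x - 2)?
- 2 x - 8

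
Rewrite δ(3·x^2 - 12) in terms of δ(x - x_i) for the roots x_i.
\frac{\delta(x - 2) + \delta(x + 2)}{12}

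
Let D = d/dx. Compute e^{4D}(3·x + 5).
3 x + 17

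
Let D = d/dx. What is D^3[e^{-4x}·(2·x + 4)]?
32 \left(- 4 x - 5\right) e^{- 4 x}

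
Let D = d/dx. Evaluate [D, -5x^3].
- 15 x^{2}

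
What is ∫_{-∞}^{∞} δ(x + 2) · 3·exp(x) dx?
\frac{3}{e^{2}}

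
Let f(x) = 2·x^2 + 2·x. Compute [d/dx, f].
4 x + 2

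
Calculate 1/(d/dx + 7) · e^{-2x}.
\frac{e^{- 2 x}}{5}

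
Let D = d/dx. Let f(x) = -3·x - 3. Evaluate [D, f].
-3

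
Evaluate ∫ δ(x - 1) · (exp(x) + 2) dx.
2 + e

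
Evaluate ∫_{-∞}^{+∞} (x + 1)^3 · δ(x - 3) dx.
64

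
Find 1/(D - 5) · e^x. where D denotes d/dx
- \frac{e^{x}}{4}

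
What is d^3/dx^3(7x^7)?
1470 x^{4}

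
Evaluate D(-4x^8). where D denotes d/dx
- 32 x^{7}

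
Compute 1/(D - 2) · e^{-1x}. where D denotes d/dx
- \frac{e^{- x}}{3}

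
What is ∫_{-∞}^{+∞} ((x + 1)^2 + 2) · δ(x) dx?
3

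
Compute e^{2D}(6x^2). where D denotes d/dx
6 x^{2} + 24 x + 24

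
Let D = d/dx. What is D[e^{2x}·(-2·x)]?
\left(- 4 x - 2\right) e^{2 x}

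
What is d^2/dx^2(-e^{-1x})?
- e^{- x}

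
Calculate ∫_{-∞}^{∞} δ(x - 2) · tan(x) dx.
\tan{\left(2 \right)}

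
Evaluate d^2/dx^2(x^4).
12 x^{2}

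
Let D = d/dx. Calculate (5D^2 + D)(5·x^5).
25 x^{3} \left(x + 20\right)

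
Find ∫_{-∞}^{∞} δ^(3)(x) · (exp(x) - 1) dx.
-1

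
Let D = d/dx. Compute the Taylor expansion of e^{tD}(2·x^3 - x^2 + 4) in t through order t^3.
2 t^{3} + t^{2} \left(6 x - 1\right) + 2 t x \left(3 x - 1\right) + 2 x^{3} - x^{2} + 4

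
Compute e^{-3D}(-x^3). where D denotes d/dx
- x^{3} + 9 x^{2} - 27 x + 27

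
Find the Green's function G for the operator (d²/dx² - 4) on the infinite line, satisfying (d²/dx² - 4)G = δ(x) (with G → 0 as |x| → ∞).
-\frac{e^{-2|x|}}{4}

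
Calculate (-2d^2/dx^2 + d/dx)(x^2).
2 x - 4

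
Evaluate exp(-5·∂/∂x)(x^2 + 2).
x^{2} - 10 x + 27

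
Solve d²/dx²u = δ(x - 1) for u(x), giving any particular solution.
\frac{|x - 1|}{2}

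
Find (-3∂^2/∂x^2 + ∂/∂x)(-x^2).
6 - 2 x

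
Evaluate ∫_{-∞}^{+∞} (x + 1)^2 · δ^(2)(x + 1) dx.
2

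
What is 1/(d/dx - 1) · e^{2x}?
e^{2 x}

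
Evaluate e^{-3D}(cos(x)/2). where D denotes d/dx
\frac{\cos{\left(x - 3 \right)}}{2}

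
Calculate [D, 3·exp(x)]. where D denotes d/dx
3 e^{x}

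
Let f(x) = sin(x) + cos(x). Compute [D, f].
- \sin{\left(x \right)} + \cos{\left(x \right)}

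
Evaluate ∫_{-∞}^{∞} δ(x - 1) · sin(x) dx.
\sin{\left(1 \right)}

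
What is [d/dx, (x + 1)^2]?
2 x + 2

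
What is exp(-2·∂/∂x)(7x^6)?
7 x^{6} - 84 x^{5} + 420 x^{4} - 1120 x^{3} + 1680 x^{2} - 1344 x + 448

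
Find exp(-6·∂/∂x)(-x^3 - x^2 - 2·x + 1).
- x^{3} + 17 x^{2} - 98 x + 193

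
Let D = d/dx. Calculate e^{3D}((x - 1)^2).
x^{2} + 4 x + 4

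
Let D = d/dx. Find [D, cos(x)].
- \sin{\left(x \right)}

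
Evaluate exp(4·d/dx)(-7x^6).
- 7 x^{6} - 168 x^{5} - 1680 x^{4} - 8960 x^{3} - 26880 x^{2} - 43008 x - 28672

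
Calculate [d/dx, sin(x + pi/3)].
\cos{\left(x + \frac{\pi}{3} \right)}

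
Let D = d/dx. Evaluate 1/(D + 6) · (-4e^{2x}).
- \frac{e^{2 x}}{2}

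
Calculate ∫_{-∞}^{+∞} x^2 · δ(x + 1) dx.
1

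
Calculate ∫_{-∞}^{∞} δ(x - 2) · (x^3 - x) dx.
6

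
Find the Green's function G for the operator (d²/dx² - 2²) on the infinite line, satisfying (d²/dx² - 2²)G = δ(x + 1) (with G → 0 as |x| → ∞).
-\frac{e^{-2|x + 1|}}{4}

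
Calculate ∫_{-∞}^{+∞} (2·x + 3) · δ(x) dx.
3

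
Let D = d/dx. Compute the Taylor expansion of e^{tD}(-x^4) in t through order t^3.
x \left(- 4 t^{3} - 6 t^{2} x - 4 t x^{2} - x^{3}\right)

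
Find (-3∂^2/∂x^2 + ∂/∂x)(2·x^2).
4 x - 12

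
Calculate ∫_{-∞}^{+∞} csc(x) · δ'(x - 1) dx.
\cot{\left(1 \right)} \csc{\left(1 \right)}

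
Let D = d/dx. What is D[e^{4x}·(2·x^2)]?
4 x \left(2 x + 1\right) e^{4 x}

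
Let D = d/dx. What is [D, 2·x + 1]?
2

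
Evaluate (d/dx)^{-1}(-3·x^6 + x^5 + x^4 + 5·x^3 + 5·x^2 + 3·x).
- \frac{3 x^{7}}{7} + \frac{x^{6}}{6} + \frac{x^{5}}{5} + \frac{5 x^{4}}{4} + \frac{5 x^{3}}{3} + \frac{3 x^{2}}{2}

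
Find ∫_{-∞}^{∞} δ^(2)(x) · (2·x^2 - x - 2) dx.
4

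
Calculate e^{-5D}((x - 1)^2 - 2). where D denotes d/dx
x^{2} - 12 x + 34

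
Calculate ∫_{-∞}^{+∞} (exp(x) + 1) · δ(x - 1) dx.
1 + e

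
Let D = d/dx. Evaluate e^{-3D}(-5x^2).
- 5 x^{2} + 30 x - 45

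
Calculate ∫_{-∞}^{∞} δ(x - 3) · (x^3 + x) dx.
30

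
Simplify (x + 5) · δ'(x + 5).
-\delta(x + 5)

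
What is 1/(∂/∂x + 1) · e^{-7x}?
- \frac{e^{- 7 x}}{6}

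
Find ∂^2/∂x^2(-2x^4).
- 24 x^{2}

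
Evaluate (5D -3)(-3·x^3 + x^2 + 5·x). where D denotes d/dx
9 x^{3} - 48 x^{2} - 5 x + 25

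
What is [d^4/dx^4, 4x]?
16\frac{d^{3}}{dx^{3}}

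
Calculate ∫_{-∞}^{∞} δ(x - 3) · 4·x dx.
12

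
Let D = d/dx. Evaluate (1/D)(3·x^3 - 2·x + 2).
\frac{3 x^{4}}{4} - x^{2} + 2 x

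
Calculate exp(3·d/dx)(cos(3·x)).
\cos{\left(3 x + 9 \right)}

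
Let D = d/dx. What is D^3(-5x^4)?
- 120 x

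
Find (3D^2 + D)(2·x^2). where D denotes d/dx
4 x + 12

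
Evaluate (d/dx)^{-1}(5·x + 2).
\frac{5 x^{2}}{2} + 2 x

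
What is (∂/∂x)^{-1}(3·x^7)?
\frac{3 x^{8}}{8}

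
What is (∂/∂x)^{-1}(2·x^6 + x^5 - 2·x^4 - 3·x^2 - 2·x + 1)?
\frac{2 x^{7}}{7} + \frac{x^{6}}{6} - \frac{2 x^{5}}{5} - x^{3} - x^{2} + x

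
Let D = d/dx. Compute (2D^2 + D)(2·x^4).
8 x^{2} \left(x + 6\right)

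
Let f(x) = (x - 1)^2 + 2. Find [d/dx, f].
2 x - 2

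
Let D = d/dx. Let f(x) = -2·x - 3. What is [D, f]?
-2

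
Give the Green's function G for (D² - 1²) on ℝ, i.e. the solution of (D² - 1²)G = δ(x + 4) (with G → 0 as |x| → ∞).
-\frac{e^{-|x + 4|}}{2}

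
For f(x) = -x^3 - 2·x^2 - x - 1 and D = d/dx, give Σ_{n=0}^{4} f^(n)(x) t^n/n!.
- t^{3} - t^{2} \left(3 x + 2\right) - t \left(3 x^{2} + 4 x + 1\right) - x^{3} - 2 x^{2} - x - 1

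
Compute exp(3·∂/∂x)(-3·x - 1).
- 3 x - 10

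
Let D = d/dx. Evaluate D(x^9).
9 x^{8}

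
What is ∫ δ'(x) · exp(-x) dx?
1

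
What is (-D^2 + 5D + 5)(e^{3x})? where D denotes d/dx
11 e^{3 x}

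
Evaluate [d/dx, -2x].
-2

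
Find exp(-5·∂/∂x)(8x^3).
8 x^{3} - 120 x^{2} + 600 x - 1000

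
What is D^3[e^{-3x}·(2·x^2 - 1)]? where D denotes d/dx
9 \left(- 6 x^{2} + 12 x - 1\right) e^{- 3 x}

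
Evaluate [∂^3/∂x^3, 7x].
21\frac{d^{2}}{dx^{2}}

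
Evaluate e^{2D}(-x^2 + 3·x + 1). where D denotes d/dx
- x^{2} - x + 3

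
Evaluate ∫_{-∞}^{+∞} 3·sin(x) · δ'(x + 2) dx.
- 3 \cos{\left(2 \right)}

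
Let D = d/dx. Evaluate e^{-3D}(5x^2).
5 x^{2} - 30 x + 45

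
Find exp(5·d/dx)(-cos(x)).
- \cos{\left(x + 5 \right)}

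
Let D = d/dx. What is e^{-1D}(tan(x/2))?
\tan{\left(\frac{x}{2} - \frac{1}{2} \right)}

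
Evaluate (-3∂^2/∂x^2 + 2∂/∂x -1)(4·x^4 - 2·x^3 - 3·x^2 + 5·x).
- 4 x^{4} + 34 x^{3} - 153 x^{2} + 19 x + 28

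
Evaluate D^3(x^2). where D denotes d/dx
0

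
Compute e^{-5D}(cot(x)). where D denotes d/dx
\cot{\left(x - 5 \right)}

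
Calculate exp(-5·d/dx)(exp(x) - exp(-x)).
- e^{5 - x} + e^{x - 5}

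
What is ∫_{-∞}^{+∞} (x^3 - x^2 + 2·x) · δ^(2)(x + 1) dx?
-8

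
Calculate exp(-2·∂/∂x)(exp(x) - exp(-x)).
- e^{2 - x} + e^{x - 2}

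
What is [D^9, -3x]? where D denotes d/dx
-27D^{8}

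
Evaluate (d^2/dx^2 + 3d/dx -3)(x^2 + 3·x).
- 3 x^{2} - 3 x + 11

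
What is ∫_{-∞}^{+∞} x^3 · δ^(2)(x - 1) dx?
6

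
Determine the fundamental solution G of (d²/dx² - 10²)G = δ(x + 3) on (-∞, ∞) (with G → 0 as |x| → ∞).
-\frac{e^{-10|x + 3|}}{20}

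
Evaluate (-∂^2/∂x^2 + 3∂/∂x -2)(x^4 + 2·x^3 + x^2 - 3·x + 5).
- 2 x^{4} + 8 x^{3} + 4 x^{2} - 21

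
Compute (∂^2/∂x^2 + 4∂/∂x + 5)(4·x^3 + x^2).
20 x^{3} + 53 x^{2} + 32 x + 2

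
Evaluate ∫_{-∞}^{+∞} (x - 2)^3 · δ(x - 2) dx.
0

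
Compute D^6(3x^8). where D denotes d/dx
60480 x^{2}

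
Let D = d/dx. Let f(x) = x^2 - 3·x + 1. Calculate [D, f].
2 x - 3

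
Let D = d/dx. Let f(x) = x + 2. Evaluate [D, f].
1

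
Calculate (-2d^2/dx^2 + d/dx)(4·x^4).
16 x^{2} \left(x - 6\right)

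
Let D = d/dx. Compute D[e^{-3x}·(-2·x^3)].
6 x^{2} \left(x - 1\right) e^{- 3 x}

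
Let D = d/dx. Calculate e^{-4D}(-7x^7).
- 7 x^{7} + 196 x^{6} - 2352 x^{5} + 15680 x^{4} - 62720 x^{3} + 150528 x^{2} - 200704 x + 114688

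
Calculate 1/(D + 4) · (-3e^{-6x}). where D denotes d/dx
\frac{3 e^{- 6 x}}{2}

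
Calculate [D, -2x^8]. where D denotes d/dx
- 16 x^{7}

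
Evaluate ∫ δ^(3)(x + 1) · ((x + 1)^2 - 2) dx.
0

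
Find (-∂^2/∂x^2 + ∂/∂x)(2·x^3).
6 x \left(x - 2\right)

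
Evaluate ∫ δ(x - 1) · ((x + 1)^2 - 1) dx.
3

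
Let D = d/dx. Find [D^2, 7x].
14D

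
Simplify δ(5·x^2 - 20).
\frac{\delta(x - 2) + \delta(x + 2)}{20}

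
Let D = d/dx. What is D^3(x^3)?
6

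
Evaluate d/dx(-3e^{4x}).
- 12 e^{4 x}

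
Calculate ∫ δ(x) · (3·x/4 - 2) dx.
-2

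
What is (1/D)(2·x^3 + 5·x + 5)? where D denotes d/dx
\frac{x^{4}}{2} + \frac{5 x^{2}}{2} + 5 x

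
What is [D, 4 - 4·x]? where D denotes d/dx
-4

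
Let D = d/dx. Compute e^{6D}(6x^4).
6 x^{4} + 144 x^{3} + 1296 x^{2} + 5184 x + 7776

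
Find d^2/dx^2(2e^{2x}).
8 e^{2 x}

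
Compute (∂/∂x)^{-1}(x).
\frac{x^{2}}{2}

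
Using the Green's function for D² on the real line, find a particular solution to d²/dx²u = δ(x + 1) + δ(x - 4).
\frac{|x + 1|}{2} + \frac{|x - 4|}{2}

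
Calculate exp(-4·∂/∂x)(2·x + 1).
2 x - 7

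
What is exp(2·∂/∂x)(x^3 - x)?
x^{3} + 6 x^{2} + 11 x + 6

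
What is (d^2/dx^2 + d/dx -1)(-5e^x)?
- 5 e^{x}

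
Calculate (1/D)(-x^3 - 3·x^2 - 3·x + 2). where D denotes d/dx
- \frac{x^{4}}{4} - x^{3} - \frac{3 x^{2}}{2} + 2 x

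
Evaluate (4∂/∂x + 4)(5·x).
20 x + 20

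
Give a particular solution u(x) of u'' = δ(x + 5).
\frac{|x + 5|}{2}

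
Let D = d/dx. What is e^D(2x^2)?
2 x^{2} + 4 x + 2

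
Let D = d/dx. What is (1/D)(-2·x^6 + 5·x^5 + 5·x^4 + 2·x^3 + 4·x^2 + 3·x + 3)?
- \frac{2 x^{7}}{7} + \frac{5 x^{6}}{6} + x^{5} + \frac{x^{4}}{2} + \frac{4 x^{3}}{3} + \frac{3 x^{2}}{2} + 3 x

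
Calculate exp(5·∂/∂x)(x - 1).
x + 4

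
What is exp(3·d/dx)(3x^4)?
3 x^{4} + 36 x^{3} + 162 x^{2} + 324 x + 243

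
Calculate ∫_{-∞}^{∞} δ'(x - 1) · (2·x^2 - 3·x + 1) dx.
-1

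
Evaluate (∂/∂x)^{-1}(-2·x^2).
- \frac{2 x^{3}}{3}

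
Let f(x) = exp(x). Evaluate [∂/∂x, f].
e^{x}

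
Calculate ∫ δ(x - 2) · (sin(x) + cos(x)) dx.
\cos{\left(2 \right)} + \sin{\left(2 \right)}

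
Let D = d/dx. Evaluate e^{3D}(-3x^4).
- 3 x^{4} - 36 x^{3} - 162 x^{2} - 324 x - 243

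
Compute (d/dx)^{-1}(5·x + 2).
\frac{5 x^{2}}{2} + 2 x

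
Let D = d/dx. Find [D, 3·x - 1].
3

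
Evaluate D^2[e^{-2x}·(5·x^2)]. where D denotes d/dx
10 \left(2 x^{2} - 4 x + 1\right) e^{- 2 x}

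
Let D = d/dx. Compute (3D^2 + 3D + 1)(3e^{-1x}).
3 e^{- x}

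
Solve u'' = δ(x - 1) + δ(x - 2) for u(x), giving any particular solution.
\frac{|x - 1|}{2} + \frac{|x - 2|}{2}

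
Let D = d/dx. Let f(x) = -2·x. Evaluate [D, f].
-2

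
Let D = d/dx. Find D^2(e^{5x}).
25 e^{5 x}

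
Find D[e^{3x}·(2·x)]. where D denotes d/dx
\left(6 x + 2\right) e^{3 x}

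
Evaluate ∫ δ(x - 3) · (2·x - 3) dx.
3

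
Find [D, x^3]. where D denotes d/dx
3 x^{2}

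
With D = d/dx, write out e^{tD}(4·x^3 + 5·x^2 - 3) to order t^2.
t^{2} \left(12 x + 5\right) + 2 t x \left(6 x + 5\right) + 4 x^{3} + 5 x^{2} - 3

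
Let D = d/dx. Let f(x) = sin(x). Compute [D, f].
\cos{\left(x \right)}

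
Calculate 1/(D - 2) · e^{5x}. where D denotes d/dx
\frac{e^{5 x}}{3}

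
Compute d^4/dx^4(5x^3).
0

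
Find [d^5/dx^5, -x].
-5\frac{d^{4}}{dx^{4}}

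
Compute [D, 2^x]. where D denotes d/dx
2^{x} \log{\left(2 \right)}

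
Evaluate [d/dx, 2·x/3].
\frac{2}{3}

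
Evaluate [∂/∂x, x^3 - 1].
3 x^{2}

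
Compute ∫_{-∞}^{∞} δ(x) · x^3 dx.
0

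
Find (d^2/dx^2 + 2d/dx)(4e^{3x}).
60 e^{3 x}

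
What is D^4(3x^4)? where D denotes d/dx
72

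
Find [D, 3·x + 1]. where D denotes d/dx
3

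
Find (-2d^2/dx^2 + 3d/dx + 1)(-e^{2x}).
e^{2 x}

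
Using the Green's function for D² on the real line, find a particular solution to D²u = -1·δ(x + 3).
-\frac{|x + 3|}{2}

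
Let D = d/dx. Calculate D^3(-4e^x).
- 4 e^{x}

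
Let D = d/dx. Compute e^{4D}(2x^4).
2 x^{4} + 32 x^{3} + 192 x^{2} + 512 x + 512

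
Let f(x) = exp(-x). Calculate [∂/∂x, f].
- e^{- x}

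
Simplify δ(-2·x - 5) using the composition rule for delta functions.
\frac{\delta(x + 5/2)}{2}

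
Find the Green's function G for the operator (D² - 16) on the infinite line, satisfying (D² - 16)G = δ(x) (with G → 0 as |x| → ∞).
-\frac{e^{-4|x|}}{8}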